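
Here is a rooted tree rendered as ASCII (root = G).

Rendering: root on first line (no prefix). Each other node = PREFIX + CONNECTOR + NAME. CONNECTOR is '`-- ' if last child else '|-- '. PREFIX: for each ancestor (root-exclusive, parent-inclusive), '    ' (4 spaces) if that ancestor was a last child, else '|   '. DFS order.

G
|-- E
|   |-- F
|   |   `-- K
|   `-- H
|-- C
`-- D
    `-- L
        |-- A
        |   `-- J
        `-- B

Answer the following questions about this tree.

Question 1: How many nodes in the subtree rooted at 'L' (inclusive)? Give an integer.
Answer: 4

Derivation:
Subtree rooted at L contains: A, B, J, L
Count = 4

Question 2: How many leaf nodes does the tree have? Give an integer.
Answer: 5

Derivation:
Leaves (nodes with no children): B, C, H, J, K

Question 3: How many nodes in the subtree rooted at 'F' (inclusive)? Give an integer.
Subtree rooted at F contains: F, K
Count = 2

Answer: 2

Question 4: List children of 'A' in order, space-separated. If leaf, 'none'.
Node A's children (from adjacency): J

Answer: J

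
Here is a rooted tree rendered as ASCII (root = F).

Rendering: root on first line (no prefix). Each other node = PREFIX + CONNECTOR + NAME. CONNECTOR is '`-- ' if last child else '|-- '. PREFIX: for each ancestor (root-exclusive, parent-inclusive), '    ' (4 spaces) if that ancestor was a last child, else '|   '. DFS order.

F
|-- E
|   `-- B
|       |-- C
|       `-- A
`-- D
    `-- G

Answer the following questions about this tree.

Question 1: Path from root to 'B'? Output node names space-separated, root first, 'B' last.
Walk down from root: F -> E -> B

Answer: F E B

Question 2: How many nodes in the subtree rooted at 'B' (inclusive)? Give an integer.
Subtree rooted at B contains: A, B, C
Count = 3

Answer: 3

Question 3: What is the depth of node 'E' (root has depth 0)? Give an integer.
Path from root to E: F -> E
Depth = number of edges = 1

Answer: 1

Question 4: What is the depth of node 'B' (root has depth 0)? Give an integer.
Answer: 2

Derivation:
Path from root to B: F -> E -> B
Depth = number of edges = 2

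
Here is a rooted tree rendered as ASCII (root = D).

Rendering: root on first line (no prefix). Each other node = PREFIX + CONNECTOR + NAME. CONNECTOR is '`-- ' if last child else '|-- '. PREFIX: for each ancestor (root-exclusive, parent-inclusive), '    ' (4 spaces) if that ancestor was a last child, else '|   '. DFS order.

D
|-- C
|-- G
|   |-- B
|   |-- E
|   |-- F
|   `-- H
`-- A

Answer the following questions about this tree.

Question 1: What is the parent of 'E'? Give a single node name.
Answer: G

Derivation:
Scan adjacency: E appears as child of G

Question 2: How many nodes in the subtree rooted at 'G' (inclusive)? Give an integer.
Subtree rooted at G contains: B, E, F, G, H
Count = 5

Answer: 5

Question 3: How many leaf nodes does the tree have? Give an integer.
Answer: 6

Derivation:
Leaves (nodes with no children): A, B, C, E, F, H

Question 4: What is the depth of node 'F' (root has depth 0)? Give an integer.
Answer: 2

Derivation:
Path from root to F: D -> G -> F
Depth = number of edges = 2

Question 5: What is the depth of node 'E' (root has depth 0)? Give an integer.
Answer: 2

Derivation:
Path from root to E: D -> G -> E
Depth = number of edges = 2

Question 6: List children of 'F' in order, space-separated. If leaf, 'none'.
Answer: none

Derivation:
Node F's children (from adjacency): (leaf)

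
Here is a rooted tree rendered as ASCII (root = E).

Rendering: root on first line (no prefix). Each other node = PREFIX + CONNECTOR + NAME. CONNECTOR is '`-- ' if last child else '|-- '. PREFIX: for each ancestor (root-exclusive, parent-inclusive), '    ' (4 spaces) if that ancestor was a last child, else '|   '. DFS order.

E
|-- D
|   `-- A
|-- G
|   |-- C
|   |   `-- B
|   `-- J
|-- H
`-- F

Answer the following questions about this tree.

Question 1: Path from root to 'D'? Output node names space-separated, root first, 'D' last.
Answer: E D

Derivation:
Walk down from root: E -> D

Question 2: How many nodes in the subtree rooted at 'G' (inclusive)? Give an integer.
Answer: 4

Derivation:
Subtree rooted at G contains: B, C, G, J
Count = 4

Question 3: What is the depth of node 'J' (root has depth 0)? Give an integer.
Path from root to J: E -> G -> J
Depth = number of edges = 2

Answer: 2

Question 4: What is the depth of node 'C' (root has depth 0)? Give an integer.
Answer: 2

Derivation:
Path from root to C: E -> G -> C
Depth = number of edges = 2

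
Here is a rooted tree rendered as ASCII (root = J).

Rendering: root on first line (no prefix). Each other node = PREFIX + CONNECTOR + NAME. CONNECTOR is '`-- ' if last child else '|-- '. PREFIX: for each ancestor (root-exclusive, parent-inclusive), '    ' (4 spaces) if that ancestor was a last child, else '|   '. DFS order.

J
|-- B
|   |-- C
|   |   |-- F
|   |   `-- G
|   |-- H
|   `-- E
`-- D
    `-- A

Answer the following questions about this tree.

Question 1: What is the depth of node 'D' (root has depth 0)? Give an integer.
Path from root to D: J -> D
Depth = number of edges = 1

Answer: 1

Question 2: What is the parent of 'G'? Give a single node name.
Answer: C

Derivation:
Scan adjacency: G appears as child of C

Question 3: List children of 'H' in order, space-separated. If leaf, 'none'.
Node H's children (from adjacency): (leaf)

Answer: none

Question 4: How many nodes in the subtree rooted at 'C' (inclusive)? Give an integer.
Answer: 3

Derivation:
Subtree rooted at C contains: C, F, G
Count = 3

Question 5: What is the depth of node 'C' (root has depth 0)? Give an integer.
Path from root to C: J -> B -> C
Depth = number of edges = 2

Answer: 2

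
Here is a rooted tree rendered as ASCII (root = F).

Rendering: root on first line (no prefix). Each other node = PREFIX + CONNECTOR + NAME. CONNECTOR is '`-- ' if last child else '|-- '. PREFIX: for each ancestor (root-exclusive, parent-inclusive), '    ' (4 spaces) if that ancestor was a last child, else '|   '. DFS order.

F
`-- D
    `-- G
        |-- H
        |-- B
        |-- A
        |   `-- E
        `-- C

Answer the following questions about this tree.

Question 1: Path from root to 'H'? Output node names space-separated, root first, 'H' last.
Walk down from root: F -> D -> G -> H

Answer: F D G H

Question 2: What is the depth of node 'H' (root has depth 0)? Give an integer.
Answer: 3

Derivation:
Path from root to H: F -> D -> G -> H
Depth = number of edges = 3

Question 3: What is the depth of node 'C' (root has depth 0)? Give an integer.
Answer: 3

Derivation:
Path from root to C: F -> D -> G -> C
Depth = number of edges = 3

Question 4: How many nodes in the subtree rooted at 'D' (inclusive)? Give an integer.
Subtree rooted at D contains: A, B, C, D, E, G, H
Count = 7

Answer: 7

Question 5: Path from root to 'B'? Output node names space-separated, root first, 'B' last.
Answer: F D G B

Derivation:
Walk down from root: F -> D -> G -> B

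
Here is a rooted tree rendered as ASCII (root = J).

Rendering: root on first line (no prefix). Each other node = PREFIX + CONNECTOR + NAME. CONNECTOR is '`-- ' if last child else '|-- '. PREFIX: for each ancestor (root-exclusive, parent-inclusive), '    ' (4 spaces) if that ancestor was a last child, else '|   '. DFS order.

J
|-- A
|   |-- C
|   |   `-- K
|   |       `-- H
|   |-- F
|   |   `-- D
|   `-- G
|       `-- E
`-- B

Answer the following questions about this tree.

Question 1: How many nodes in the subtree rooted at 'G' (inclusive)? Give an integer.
Subtree rooted at G contains: E, G
Count = 2

Answer: 2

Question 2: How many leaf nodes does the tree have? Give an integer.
Leaves (nodes with no children): B, D, E, H

Answer: 4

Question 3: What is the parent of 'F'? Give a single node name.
Scan adjacency: F appears as child of A

Answer: A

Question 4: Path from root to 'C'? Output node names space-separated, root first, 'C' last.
Answer: J A C

Derivation:
Walk down from root: J -> A -> C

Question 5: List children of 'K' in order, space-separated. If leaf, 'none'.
Answer: H

Derivation:
Node K's children (from adjacency): H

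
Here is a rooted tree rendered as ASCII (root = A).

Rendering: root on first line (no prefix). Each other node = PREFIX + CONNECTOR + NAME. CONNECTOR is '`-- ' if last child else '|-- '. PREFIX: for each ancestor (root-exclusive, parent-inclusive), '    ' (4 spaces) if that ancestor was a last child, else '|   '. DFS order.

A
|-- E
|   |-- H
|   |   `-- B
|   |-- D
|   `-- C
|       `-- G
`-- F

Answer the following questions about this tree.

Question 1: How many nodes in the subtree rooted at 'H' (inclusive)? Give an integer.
Answer: 2

Derivation:
Subtree rooted at H contains: B, H
Count = 2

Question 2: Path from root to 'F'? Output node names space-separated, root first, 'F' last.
Answer: A F

Derivation:
Walk down from root: A -> F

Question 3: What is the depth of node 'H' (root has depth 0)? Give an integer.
Answer: 2

Derivation:
Path from root to H: A -> E -> H
Depth = number of edges = 2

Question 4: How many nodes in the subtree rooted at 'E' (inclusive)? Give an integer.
Answer: 6

Derivation:
Subtree rooted at E contains: B, C, D, E, G, H
Count = 6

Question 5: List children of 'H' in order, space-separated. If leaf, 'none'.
Node H's children (from adjacency): B

Answer: B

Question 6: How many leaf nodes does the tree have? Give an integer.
Leaves (nodes with no children): B, D, F, G

Answer: 4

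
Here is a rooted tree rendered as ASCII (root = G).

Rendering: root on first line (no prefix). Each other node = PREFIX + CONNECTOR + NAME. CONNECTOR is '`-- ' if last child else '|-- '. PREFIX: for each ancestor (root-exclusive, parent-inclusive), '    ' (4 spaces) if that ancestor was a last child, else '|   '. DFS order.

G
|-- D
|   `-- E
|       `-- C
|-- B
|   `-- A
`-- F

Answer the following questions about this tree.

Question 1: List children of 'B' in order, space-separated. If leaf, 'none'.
Answer: A

Derivation:
Node B's children (from adjacency): A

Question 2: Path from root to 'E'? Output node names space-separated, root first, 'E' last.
Answer: G D E

Derivation:
Walk down from root: G -> D -> E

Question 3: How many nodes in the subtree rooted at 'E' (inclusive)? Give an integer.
Subtree rooted at E contains: C, E
Count = 2

Answer: 2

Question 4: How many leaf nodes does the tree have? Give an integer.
Leaves (nodes with no children): A, C, F

Answer: 3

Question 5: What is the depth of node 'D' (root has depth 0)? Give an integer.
Path from root to D: G -> D
Depth = number of edges = 1

Answer: 1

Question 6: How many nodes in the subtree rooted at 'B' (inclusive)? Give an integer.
Subtree rooted at B contains: A, B
Count = 2

Answer: 2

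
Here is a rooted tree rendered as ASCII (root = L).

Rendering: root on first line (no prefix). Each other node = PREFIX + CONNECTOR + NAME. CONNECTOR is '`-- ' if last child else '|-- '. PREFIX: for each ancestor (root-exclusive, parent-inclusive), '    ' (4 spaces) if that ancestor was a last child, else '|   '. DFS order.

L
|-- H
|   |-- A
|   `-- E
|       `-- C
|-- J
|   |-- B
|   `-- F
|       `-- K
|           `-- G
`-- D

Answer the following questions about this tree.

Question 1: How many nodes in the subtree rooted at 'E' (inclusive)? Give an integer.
Answer: 2

Derivation:
Subtree rooted at E contains: C, E
Count = 2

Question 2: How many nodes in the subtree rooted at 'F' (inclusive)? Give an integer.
Answer: 3

Derivation:
Subtree rooted at F contains: F, G, K
Count = 3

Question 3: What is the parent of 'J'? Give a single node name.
Answer: L

Derivation:
Scan adjacency: J appears as child of L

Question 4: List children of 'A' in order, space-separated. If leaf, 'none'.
Node A's children (from adjacency): (leaf)

Answer: none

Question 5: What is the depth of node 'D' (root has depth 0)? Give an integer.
Answer: 1

Derivation:
Path from root to D: L -> D
Depth = number of edges = 1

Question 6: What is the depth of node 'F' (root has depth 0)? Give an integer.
Path from root to F: L -> J -> F
Depth = number of edges = 2

Answer: 2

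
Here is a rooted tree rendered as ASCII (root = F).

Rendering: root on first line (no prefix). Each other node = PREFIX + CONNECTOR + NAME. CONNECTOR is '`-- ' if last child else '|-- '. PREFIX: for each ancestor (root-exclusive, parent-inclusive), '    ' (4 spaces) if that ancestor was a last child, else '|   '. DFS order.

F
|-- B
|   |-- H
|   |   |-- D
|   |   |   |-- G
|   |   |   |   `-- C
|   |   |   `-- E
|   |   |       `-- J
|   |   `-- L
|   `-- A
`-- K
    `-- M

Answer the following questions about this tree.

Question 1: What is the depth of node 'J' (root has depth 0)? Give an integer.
Path from root to J: F -> B -> H -> D -> E -> J
Depth = number of edges = 5

Answer: 5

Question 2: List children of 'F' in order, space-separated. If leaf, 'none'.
Node F's children (from adjacency): B, K

Answer: B K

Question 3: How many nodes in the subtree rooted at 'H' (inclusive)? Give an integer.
Answer: 7

Derivation:
Subtree rooted at H contains: C, D, E, G, H, J, L
Count = 7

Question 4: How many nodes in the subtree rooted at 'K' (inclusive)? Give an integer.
Answer: 2

Derivation:
Subtree rooted at K contains: K, M
Count = 2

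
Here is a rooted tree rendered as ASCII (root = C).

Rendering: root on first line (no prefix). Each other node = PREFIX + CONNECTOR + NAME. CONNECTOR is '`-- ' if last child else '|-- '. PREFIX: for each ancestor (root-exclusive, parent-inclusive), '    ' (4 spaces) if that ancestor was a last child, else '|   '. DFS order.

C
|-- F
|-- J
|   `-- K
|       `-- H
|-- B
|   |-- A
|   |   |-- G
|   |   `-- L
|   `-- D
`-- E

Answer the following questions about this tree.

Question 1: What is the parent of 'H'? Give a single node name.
Answer: K

Derivation:
Scan adjacency: H appears as child of K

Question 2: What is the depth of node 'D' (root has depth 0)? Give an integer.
Answer: 2

Derivation:
Path from root to D: C -> B -> D
Depth = number of edges = 2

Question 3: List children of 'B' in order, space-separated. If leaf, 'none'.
Node B's children (from adjacency): A, D

Answer: A D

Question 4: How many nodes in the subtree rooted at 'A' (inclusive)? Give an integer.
Answer: 3

Derivation:
Subtree rooted at A contains: A, G, L
Count = 3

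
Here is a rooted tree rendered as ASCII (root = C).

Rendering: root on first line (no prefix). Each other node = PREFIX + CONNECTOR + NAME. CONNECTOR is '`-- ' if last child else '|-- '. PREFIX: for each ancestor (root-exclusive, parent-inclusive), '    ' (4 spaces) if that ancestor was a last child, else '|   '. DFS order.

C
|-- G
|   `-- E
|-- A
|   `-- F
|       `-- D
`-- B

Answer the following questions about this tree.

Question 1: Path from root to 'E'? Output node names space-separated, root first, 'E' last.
Walk down from root: C -> G -> E

Answer: C G E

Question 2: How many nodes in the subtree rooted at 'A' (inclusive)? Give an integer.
Answer: 3

Derivation:
Subtree rooted at A contains: A, D, F
Count = 3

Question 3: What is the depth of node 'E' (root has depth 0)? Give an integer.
Path from root to E: C -> G -> E
Depth = number of edges = 2

Answer: 2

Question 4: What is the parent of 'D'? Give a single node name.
Answer: F

Derivation:
Scan adjacency: D appears as child of F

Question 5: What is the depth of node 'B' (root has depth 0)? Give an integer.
Answer: 1

Derivation:
Path from root to B: C -> B
Depth = number of edges = 1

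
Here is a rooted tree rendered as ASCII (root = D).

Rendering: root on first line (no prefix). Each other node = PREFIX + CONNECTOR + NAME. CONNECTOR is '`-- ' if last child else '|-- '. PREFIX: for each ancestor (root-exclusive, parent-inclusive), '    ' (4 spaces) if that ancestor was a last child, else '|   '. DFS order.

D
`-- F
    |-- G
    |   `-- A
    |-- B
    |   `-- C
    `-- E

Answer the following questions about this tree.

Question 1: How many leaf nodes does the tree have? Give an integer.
Answer: 3

Derivation:
Leaves (nodes with no children): A, C, E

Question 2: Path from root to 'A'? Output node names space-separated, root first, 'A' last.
Answer: D F G A

Derivation:
Walk down from root: D -> F -> G -> A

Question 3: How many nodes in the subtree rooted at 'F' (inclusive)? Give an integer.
Subtree rooted at F contains: A, B, C, E, F, G
Count = 6

Answer: 6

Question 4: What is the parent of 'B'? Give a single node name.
Answer: F

Derivation:
Scan adjacency: B appears as child of F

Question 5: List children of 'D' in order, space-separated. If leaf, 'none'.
Node D's children (from adjacency): F

Answer: F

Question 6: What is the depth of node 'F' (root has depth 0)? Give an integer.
Path from root to F: D -> F
Depth = number of edges = 1

Answer: 1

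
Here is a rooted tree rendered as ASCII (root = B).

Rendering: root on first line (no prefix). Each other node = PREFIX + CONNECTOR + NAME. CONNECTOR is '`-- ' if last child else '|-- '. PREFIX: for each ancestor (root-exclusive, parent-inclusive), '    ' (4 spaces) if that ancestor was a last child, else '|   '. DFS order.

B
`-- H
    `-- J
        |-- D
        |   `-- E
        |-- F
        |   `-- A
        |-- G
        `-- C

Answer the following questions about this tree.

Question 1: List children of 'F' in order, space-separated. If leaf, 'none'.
Node F's children (from adjacency): A

Answer: A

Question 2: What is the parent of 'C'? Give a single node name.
Scan adjacency: C appears as child of J

Answer: J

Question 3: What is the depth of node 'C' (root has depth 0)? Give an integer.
Answer: 3

Derivation:
Path from root to C: B -> H -> J -> C
Depth = number of edges = 3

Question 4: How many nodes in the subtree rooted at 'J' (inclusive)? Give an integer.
Subtree rooted at J contains: A, C, D, E, F, G, J
Count = 7

Answer: 7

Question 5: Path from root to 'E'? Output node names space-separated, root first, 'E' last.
Walk down from root: B -> H -> J -> D -> E

Answer: B H J D E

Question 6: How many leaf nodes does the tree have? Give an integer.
Leaves (nodes with no children): A, C, E, G

Answer: 4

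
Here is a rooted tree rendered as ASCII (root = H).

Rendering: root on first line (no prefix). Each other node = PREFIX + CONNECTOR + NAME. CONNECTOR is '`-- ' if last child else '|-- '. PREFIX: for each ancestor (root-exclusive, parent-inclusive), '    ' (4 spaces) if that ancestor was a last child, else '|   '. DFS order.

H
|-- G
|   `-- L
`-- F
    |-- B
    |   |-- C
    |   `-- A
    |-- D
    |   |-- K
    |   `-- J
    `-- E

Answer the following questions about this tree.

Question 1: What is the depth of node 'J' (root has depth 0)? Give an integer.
Answer: 3

Derivation:
Path from root to J: H -> F -> D -> J
Depth = number of edges = 3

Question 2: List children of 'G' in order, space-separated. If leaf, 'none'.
Node G's children (from adjacency): L

Answer: L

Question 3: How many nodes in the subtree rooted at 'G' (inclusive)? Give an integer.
Answer: 2

Derivation:
Subtree rooted at G contains: G, L
Count = 2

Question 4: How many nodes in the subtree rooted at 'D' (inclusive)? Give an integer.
Answer: 3

Derivation:
Subtree rooted at D contains: D, J, K
Count = 3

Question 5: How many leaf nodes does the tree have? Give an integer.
Leaves (nodes with no children): A, C, E, J, K, L

Answer: 6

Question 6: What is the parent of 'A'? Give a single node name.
Scan adjacency: A appears as child of B

Answer: B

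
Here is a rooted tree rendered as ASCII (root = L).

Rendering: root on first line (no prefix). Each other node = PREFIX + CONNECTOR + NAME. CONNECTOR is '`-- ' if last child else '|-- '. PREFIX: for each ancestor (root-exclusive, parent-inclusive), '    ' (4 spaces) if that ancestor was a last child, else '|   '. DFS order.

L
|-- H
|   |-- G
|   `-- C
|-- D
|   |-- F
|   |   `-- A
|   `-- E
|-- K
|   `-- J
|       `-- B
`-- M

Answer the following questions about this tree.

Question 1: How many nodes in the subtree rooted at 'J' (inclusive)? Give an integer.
Subtree rooted at J contains: B, J
Count = 2

Answer: 2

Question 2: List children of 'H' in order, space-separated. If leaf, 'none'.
Node H's children (from adjacency): G, C

Answer: G C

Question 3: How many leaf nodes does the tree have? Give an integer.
Answer: 6

Derivation:
Leaves (nodes with no children): A, B, C, E, G, M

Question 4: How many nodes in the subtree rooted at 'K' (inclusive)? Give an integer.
Subtree rooted at K contains: B, J, K
Count = 3

Answer: 3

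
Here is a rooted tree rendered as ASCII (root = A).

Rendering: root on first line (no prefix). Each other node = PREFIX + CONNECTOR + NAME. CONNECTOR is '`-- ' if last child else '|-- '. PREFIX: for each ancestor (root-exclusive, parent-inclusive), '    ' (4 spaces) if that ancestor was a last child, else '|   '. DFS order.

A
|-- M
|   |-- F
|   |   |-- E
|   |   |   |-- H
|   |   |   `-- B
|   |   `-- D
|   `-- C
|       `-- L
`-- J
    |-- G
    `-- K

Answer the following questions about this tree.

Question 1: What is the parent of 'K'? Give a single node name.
Answer: J

Derivation:
Scan adjacency: K appears as child of J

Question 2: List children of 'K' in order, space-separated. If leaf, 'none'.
Node K's children (from adjacency): (leaf)

Answer: none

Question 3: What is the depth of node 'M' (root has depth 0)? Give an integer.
Path from root to M: A -> M
Depth = number of edges = 1

Answer: 1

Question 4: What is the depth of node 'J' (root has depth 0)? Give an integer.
Answer: 1

Derivation:
Path from root to J: A -> J
Depth = number of edges = 1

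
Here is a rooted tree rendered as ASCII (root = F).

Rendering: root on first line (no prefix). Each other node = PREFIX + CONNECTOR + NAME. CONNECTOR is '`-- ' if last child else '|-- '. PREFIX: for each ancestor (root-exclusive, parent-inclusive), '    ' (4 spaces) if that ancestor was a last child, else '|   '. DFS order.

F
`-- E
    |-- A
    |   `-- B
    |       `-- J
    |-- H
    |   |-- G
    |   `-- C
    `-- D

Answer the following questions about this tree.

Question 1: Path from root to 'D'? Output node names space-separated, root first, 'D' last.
Answer: F E D

Derivation:
Walk down from root: F -> E -> D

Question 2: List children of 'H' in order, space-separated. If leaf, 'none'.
Answer: G C

Derivation:
Node H's children (from adjacency): G, C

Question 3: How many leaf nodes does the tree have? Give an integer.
Answer: 4

Derivation:
Leaves (nodes with no children): C, D, G, J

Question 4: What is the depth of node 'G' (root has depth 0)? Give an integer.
Path from root to G: F -> E -> H -> G
Depth = number of edges = 3

Answer: 3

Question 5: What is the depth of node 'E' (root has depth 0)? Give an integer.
Answer: 1

Derivation:
Path from root to E: F -> E
Depth = number of edges = 1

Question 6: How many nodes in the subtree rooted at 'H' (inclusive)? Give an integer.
Answer: 3

Derivation:
Subtree rooted at H contains: C, G, H
Count = 3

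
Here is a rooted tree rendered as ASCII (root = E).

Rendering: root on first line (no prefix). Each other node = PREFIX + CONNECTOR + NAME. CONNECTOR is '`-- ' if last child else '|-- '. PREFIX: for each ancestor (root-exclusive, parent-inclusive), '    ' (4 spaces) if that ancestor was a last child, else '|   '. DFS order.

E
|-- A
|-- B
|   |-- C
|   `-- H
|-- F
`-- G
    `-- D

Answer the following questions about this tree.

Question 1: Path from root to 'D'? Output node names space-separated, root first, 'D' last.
Answer: E G D

Derivation:
Walk down from root: E -> G -> D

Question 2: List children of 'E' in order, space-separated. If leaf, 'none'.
Node E's children (from adjacency): A, B, F, G

Answer: A B F G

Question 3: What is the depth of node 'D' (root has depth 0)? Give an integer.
Path from root to D: E -> G -> D
Depth = number of edges = 2

Answer: 2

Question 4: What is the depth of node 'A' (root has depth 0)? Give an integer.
Path from root to A: E -> A
Depth = number of edges = 1

Answer: 1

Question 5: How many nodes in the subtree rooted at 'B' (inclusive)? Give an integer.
Subtree rooted at B contains: B, C, H
Count = 3

Answer: 3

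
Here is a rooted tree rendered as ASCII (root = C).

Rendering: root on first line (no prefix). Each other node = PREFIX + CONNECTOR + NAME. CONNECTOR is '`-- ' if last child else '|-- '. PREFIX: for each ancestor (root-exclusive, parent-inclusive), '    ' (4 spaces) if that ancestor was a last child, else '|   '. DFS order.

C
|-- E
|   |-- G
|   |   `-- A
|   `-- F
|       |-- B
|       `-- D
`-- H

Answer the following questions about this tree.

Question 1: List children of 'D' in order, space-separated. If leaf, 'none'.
Answer: none

Derivation:
Node D's children (from adjacency): (leaf)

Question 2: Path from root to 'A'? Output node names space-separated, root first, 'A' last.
Walk down from root: C -> E -> G -> A

Answer: C E G A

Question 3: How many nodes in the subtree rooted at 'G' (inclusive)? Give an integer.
Answer: 2

Derivation:
Subtree rooted at G contains: A, G
Count = 2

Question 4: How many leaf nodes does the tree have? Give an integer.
Answer: 4

Derivation:
Leaves (nodes with no children): A, B, D, H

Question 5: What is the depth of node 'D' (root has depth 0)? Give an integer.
Path from root to D: C -> E -> F -> D
Depth = number of edges = 3

Answer: 3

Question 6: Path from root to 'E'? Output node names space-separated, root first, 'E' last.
Walk down from root: C -> E

Answer: C E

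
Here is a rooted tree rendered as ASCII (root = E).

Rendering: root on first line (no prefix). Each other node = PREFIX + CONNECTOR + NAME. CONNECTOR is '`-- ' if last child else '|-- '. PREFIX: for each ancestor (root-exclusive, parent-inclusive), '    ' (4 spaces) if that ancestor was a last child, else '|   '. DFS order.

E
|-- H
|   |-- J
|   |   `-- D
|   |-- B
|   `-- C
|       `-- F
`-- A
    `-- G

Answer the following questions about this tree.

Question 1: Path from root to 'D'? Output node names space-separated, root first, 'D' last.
Walk down from root: E -> H -> J -> D

Answer: E H J D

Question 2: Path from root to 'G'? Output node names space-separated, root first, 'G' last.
Answer: E A G

Derivation:
Walk down from root: E -> A -> G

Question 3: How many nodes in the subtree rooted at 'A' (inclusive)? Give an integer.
Subtree rooted at A contains: A, G
Count = 2

Answer: 2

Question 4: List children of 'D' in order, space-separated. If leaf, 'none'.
Node D's children (from adjacency): (leaf)

Answer: none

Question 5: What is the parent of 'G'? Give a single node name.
Answer: A

Derivation:
Scan adjacency: G appears as child of A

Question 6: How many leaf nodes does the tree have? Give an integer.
Answer: 4

Derivation:
Leaves (nodes with no children): B, D, F, G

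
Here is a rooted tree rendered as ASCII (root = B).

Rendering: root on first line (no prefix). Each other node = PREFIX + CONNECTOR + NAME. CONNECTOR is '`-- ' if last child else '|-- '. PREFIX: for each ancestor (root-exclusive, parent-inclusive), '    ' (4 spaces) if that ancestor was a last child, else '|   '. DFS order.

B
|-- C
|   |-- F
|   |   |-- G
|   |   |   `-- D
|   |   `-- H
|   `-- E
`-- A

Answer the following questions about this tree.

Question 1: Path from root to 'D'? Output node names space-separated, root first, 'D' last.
Walk down from root: B -> C -> F -> G -> D

Answer: B C F G D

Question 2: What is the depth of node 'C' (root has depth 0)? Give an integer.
Path from root to C: B -> C
Depth = number of edges = 1

Answer: 1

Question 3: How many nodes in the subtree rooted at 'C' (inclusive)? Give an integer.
Subtree rooted at C contains: C, D, E, F, G, H
Count = 6

Answer: 6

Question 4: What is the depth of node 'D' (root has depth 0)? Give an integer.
Answer: 4

Derivation:
Path from root to D: B -> C -> F -> G -> D
Depth = number of edges = 4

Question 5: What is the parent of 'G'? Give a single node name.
Answer: F

Derivation:
Scan adjacency: G appears as child of F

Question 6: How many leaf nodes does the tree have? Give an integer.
Leaves (nodes with no children): A, D, E, H

Answer: 4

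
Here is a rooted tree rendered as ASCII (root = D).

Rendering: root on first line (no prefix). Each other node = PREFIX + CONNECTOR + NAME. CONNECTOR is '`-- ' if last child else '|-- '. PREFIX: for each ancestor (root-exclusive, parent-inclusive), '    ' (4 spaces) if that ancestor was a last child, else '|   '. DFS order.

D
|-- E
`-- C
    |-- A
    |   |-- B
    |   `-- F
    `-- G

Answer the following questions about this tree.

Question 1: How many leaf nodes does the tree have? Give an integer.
Leaves (nodes with no children): B, E, F, G

Answer: 4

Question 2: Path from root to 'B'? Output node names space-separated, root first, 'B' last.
Walk down from root: D -> C -> A -> B

Answer: D C A B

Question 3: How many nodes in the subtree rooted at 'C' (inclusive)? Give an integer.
Subtree rooted at C contains: A, B, C, F, G
Count = 5

Answer: 5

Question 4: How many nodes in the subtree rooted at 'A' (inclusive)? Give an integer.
Answer: 3

Derivation:
Subtree rooted at A contains: A, B, F
Count = 3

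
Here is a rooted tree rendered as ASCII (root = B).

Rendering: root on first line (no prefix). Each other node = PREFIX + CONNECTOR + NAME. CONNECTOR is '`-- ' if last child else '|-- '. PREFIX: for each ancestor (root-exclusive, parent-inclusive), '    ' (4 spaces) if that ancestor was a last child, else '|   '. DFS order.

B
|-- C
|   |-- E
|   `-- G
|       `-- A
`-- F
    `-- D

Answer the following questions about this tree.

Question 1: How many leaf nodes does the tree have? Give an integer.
Answer: 3

Derivation:
Leaves (nodes with no children): A, D, E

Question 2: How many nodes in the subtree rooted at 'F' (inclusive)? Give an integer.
Answer: 2

Derivation:
Subtree rooted at F contains: D, F
Count = 2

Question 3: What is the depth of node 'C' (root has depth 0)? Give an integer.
Answer: 1

Derivation:
Path from root to C: B -> C
Depth = number of edges = 1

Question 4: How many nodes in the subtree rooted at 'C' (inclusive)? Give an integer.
Answer: 4

Derivation:
Subtree rooted at C contains: A, C, E, G
Count = 4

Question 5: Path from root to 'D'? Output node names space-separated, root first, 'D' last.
Answer: B F D

Derivation:
Walk down from root: B -> F -> D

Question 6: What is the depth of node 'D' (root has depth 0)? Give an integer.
Path from root to D: B -> F -> D
Depth = number of edges = 2

Answer: 2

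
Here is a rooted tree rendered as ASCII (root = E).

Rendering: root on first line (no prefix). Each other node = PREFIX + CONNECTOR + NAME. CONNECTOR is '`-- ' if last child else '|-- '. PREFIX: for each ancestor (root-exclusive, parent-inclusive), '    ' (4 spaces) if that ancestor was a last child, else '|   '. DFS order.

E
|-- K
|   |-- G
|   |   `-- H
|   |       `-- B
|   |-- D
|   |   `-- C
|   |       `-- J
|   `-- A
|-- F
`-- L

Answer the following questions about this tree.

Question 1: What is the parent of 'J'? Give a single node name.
Answer: C

Derivation:
Scan adjacency: J appears as child of C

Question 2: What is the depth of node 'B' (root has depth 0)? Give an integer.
Path from root to B: E -> K -> G -> H -> B
Depth = number of edges = 4

Answer: 4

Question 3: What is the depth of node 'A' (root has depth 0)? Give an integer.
Path from root to A: E -> K -> A
Depth = number of edges = 2

Answer: 2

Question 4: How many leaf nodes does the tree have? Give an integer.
Answer: 5

Derivation:
Leaves (nodes with no children): A, B, F, J, L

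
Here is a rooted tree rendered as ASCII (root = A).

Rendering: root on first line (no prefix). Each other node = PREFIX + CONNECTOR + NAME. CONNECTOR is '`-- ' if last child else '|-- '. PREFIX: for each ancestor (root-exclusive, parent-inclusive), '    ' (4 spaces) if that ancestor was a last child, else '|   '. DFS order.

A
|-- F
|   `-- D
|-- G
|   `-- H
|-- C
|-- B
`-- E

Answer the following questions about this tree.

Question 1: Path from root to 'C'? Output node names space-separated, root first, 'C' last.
Answer: A C

Derivation:
Walk down from root: A -> C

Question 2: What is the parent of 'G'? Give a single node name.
Answer: A

Derivation:
Scan adjacency: G appears as child of A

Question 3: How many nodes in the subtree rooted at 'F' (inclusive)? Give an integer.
Subtree rooted at F contains: D, F
Count = 2

Answer: 2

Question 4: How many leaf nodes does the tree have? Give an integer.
Leaves (nodes with no children): B, C, D, E, H

Answer: 5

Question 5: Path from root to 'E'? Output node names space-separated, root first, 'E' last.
Answer: A E

Derivation:
Walk down from root: A -> E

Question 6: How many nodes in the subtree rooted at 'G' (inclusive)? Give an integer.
Subtree rooted at G contains: G, H
Count = 2

Answer: 2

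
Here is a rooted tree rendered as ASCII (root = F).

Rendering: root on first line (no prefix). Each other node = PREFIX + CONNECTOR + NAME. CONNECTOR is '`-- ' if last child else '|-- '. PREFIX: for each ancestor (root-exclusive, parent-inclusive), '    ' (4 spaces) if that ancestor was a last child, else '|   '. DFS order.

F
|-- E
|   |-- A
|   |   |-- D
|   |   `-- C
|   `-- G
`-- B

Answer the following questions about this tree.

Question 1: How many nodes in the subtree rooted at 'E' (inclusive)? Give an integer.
Subtree rooted at E contains: A, C, D, E, G
Count = 5

Answer: 5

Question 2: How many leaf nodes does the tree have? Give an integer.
Leaves (nodes with no children): B, C, D, G

Answer: 4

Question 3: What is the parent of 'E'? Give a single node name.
Scan adjacency: E appears as child of F

Answer: F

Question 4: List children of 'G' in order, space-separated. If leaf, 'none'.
Node G's children (from adjacency): (leaf)

Answer: none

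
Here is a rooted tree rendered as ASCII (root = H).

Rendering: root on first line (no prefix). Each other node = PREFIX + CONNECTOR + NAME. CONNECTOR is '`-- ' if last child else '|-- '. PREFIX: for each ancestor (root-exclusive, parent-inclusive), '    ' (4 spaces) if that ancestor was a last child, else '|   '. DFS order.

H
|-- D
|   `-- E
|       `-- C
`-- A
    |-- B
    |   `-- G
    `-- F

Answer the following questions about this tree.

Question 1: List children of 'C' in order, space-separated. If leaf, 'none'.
Node C's children (from adjacency): (leaf)

Answer: none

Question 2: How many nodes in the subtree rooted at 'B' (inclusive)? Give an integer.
Subtree rooted at B contains: B, G
Count = 2

Answer: 2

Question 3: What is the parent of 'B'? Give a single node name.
Answer: A

Derivation:
Scan adjacency: B appears as child of A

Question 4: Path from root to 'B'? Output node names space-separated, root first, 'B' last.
Answer: H A B

Derivation:
Walk down from root: H -> A -> B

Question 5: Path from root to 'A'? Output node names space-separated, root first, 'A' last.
Walk down from root: H -> A

Answer: H A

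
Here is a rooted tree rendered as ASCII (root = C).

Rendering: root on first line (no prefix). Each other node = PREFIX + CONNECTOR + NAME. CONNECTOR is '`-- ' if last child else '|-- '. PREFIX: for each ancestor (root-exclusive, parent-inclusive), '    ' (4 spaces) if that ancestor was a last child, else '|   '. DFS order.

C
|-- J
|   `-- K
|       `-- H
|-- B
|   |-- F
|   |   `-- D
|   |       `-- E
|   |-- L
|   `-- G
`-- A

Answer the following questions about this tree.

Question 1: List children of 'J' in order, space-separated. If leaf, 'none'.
Answer: K

Derivation:
Node J's children (from adjacency): K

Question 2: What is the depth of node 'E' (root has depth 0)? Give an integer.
Answer: 4

Derivation:
Path from root to E: C -> B -> F -> D -> E
Depth = number of edges = 4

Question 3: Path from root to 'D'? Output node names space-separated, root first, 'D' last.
Answer: C B F D

Derivation:
Walk down from root: C -> B -> F -> D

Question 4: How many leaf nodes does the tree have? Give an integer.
Leaves (nodes with no children): A, E, G, H, L

Answer: 5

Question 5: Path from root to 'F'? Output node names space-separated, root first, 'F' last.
Walk down from root: C -> B -> F

Answer: C B F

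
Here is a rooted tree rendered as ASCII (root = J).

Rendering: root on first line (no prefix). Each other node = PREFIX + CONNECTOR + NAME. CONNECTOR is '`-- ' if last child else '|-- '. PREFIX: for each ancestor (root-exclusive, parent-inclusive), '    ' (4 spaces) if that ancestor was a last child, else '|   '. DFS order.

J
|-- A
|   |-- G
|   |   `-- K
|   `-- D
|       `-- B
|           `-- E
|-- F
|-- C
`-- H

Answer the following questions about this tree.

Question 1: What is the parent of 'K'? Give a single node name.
Scan adjacency: K appears as child of G

Answer: G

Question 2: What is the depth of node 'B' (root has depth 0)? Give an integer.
Answer: 3

Derivation:
Path from root to B: J -> A -> D -> B
Depth = number of edges = 3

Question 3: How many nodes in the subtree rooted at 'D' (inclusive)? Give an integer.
Subtree rooted at D contains: B, D, E
Count = 3

Answer: 3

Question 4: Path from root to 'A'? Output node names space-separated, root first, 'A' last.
Walk down from root: J -> A

Answer: J A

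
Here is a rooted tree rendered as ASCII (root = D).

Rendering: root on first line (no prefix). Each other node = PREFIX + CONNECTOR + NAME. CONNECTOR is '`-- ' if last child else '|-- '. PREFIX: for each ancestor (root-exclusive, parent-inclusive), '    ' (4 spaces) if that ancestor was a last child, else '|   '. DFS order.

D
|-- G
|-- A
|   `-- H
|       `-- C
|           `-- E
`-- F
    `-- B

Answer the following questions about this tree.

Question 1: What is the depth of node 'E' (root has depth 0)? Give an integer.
Path from root to E: D -> A -> H -> C -> E
Depth = number of edges = 4

Answer: 4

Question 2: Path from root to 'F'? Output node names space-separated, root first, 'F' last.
Answer: D F

Derivation:
Walk down from root: D -> F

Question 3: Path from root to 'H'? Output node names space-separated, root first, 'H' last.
Answer: D A H

Derivation:
Walk down from root: D -> A -> H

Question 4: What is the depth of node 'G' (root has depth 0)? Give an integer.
Answer: 1

Derivation:
Path from root to G: D -> G
Depth = number of edges = 1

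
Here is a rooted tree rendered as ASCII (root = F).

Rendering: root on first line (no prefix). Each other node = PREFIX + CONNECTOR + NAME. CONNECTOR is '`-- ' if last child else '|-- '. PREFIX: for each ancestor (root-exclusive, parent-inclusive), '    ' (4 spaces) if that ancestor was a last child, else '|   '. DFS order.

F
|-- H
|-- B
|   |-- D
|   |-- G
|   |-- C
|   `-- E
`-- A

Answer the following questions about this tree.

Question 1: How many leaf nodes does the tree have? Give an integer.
Leaves (nodes with no children): A, C, D, E, G, H

Answer: 6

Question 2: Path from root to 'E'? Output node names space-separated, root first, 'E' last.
Walk down from root: F -> B -> E

Answer: F B E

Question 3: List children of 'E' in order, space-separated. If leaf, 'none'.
Answer: none

Derivation:
Node E's children (from adjacency): (leaf)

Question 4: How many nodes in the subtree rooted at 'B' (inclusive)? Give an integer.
Subtree rooted at B contains: B, C, D, E, G
Count = 5

Answer: 5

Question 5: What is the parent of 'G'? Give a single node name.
Answer: B

Derivation:
Scan adjacency: G appears as child of B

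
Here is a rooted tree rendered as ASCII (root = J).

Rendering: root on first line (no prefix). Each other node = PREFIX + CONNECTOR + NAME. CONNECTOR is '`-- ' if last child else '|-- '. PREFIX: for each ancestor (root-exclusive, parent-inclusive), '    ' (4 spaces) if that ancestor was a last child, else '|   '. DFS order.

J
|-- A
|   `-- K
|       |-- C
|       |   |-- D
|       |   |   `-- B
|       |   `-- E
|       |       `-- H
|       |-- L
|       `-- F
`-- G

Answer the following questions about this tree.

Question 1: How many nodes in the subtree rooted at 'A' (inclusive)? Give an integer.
Answer: 9

Derivation:
Subtree rooted at A contains: A, B, C, D, E, F, H, K, L
Count = 9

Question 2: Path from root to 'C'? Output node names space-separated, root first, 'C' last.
Walk down from root: J -> A -> K -> C

Answer: J A K C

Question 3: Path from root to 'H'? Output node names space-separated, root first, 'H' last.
Walk down from root: J -> A -> K -> C -> E -> H

Answer: J A K C E H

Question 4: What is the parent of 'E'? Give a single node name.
Answer: C

Derivation:
Scan adjacency: E appears as child of C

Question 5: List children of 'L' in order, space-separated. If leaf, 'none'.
Node L's children (from adjacency): (leaf)

Answer: none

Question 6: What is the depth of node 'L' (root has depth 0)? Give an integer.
Path from root to L: J -> A -> K -> L
Depth = number of edges = 3

Answer: 3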